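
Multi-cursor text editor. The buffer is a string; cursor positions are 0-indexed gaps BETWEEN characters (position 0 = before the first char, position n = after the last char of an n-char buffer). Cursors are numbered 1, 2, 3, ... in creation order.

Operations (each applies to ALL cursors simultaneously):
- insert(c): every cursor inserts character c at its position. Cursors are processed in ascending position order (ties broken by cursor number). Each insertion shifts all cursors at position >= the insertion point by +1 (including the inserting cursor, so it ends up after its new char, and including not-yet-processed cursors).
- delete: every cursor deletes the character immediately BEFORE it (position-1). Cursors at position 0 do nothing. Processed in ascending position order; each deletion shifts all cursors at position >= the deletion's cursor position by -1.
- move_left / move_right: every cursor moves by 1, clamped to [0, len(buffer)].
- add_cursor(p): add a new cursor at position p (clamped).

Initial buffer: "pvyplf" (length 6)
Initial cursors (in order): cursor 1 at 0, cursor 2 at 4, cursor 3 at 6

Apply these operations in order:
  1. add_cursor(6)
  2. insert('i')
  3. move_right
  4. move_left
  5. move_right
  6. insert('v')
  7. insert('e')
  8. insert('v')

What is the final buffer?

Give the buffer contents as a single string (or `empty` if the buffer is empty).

Answer: ipvevvypilvevfiivveevv

Derivation:
After op 1 (add_cursor(6)): buffer="pvyplf" (len 6), cursors c1@0 c2@4 c3@6 c4@6, authorship ......
After op 2 (insert('i')): buffer="ipvypilfii" (len 10), cursors c1@1 c2@6 c3@10 c4@10, authorship 1....2..34
After op 3 (move_right): buffer="ipvypilfii" (len 10), cursors c1@2 c2@7 c3@10 c4@10, authorship 1....2..34
After op 4 (move_left): buffer="ipvypilfii" (len 10), cursors c1@1 c2@6 c3@9 c4@9, authorship 1....2..34
After op 5 (move_right): buffer="ipvypilfii" (len 10), cursors c1@2 c2@7 c3@10 c4@10, authorship 1....2..34
After op 6 (insert('v')): buffer="ipvvypilvfiivv" (len 14), cursors c1@3 c2@9 c3@14 c4@14, authorship 1.1...2.2.3434
After op 7 (insert('e')): buffer="ipvevypilvefiivvee" (len 18), cursors c1@4 c2@11 c3@18 c4@18, authorship 1.11...2.22.343434
After op 8 (insert('v')): buffer="ipvevvypilvevfiivveevv" (len 22), cursors c1@5 c2@13 c3@22 c4@22, authorship 1.111...2.222.34343434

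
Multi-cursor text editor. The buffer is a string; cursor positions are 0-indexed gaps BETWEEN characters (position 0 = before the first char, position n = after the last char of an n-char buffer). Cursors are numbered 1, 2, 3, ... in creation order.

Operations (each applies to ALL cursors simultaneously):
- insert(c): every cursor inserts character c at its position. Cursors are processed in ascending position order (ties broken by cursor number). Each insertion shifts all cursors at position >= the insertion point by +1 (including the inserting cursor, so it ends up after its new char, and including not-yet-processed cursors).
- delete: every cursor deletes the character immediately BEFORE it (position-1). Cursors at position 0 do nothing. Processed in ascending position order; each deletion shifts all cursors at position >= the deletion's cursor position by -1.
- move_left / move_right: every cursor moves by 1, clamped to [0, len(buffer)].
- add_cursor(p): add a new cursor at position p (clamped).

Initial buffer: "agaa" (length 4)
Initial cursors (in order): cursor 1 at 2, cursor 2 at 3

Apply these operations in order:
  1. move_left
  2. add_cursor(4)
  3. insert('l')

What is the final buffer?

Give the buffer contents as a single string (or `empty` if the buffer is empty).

Answer: alglaal

Derivation:
After op 1 (move_left): buffer="agaa" (len 4), cursors c1@1 c2@2, authorship ....
After op 2 (add_cursor(4)): buffer="agaa" (len 4), cursors c1@1 c2@2 c3@4, authorship ....
After op 3 (insert('l')): buffer="alglaal" (len 7), cursors c1@2 c2@4 c3@7, authorship .1.2..3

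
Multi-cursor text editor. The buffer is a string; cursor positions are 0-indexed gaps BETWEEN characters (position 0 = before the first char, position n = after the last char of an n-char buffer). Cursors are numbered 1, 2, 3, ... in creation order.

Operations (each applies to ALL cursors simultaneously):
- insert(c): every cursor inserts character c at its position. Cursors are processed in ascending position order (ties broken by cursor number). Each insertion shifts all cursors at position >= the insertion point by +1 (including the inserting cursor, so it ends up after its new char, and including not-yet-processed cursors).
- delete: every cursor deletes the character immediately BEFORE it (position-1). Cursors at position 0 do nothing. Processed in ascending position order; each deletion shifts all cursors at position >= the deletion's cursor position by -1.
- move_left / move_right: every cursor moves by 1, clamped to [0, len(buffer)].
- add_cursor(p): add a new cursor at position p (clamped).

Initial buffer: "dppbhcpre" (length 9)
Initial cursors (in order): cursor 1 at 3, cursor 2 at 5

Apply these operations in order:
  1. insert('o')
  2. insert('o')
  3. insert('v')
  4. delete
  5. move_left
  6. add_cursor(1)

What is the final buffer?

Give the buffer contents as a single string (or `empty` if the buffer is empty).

Answer: dppoobhoocpre

Derivation:
After op 1 (insert('o')): buffer="dppobhocpre" (len 11), cursors c1@4 c2@7, authorship ...1..2....
After op 2 (insert('o')): buffer="dppoobhoocpre" (len 13), cursors c1@5 c2@9, authorship ...11..22....
After op 3 (insert('v')): buffer="dppoovbhoovcpre" (len 15), cursors c1@6 c2@11, authorship ...111..222....
After op 4 (delete): buffer="dppoobhoocpre" (len 13), cursors c1@5 c2@9, authorship ...11..22....
After op 5 (move_left): buffer="dppoobhoocpre" (len 13), cursors c1@4 c2@8, authorship ...11..22....
After op 6 (add_cursor(1)): buffer="dppoobhoocpre" (len 13), cursors c3@1 c1@4 c2@8, authorship ...11..22....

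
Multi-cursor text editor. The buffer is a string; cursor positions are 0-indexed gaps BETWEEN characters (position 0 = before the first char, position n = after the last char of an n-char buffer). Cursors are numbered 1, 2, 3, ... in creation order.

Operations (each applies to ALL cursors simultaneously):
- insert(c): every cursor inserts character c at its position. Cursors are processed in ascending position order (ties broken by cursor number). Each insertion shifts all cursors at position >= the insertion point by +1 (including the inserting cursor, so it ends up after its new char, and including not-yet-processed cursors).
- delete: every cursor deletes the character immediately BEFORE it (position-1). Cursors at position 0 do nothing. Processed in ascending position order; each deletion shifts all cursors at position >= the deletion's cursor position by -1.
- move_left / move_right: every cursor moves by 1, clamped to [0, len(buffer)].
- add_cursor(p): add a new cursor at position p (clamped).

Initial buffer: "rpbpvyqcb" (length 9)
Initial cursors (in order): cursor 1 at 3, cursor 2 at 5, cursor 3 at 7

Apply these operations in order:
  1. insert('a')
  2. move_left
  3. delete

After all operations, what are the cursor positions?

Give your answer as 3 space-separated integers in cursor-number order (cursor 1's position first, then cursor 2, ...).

After op 1 (insert('a')): buffer="rpbapvayqacb" (len 12), cursors c1@4 c2@7 c3@10, authorship ...1..2..3..
After op 2 (move_left): buffer="rpbapvayqacb" (len 12), cursors c1@3 c2@6 c3@9, authorship ...1..2..3..
After op 3 (delete): buffer="rpapayacb" (len 9), cursors c1@2 c2@4 c3@6, authorship ..1.2.3..

Answer: 2 4 6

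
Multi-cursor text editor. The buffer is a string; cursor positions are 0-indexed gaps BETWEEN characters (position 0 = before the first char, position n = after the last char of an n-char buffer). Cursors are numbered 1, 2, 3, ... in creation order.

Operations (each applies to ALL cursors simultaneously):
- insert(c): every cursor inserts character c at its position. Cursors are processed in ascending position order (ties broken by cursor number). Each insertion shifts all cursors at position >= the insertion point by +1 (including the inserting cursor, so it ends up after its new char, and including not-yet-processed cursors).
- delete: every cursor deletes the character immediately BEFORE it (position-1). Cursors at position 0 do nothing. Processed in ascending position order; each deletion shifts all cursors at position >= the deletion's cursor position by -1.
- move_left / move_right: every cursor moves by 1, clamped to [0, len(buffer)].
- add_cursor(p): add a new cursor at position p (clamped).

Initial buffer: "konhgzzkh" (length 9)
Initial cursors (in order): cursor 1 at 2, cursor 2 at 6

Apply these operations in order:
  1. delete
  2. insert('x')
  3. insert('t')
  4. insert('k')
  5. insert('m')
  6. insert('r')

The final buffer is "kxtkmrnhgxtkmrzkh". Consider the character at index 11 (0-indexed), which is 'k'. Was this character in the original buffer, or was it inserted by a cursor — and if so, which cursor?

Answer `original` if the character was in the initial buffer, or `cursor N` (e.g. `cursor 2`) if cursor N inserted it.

After op 1 (delete): buffer="knhgzkh" (len 7), cursors c1@1 c2@4, authorship .......
After op 2 (insert('x')): buffer="kxnhgxzkh" (len 9), cursors c1@2 c2@6, authorship .1...2...
After op 3 (insert('t')): buffer="kxtnhgxtzkh" (len 11), cursors c1@3 c2@8, authorship .11...22...
After op 4 (insert('k')): buffer="kxtknhgxtkzkh" (len 13), cursors c1@4 c2@10, authorship .111...222...
After op 5 (insert('m')): buffer="kxtkmnhgxtkmzkh" (len 15), cursors c1@5 c2@12, authorship .1111...2222...
After op 6 (insert('r')): buffer="kxtkmrnhgxtkmrzkh" (len 17), cursors c1@6 c2@14, authorship .11111...22222...
Authorship (.=original, N=cursor N): . 1 1 1 1 1 . . . 2 2 2 2 2 . . .
Index 11: author = 2

Answer: cursor 2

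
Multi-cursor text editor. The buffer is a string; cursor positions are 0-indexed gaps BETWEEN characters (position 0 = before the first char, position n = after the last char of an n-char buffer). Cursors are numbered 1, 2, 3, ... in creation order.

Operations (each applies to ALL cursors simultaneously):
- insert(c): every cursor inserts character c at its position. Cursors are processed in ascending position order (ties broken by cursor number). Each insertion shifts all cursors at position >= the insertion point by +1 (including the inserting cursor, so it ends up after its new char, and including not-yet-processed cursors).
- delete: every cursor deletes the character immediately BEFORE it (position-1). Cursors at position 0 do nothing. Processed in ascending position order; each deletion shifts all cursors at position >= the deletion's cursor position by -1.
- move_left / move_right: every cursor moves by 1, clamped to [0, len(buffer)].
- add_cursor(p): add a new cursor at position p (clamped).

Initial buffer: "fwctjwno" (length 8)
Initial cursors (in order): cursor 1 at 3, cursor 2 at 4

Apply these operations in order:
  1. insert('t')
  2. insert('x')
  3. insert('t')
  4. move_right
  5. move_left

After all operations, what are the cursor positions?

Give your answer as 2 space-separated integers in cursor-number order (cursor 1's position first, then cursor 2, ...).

After op 1 (insert('t')): buffer="fwctttjwno" (len 10), cursors c1@4 c2@6, authorship ...1.2....
After op 2 (insert('x')): buffer="fwctxttxjwno" (len 12), cursors c1@5 c2@8, authorship ...11.22....
After op 3 (insert('t')): buffer="fwctxtttxtjwno" (len 14), cursors c1@6 c2@10, authorship ...111.222....
After op 4 (move_right): buffer="fwctxtttxtjwno" (len 14), cursors c1@7 c2@11, authorship ...111.222....
After op 5 (move_left): buffer="fwctxtttxtjwno" (len 14), cursors c1@6 c2@10, authorship ...111.222....

Answer: 6 10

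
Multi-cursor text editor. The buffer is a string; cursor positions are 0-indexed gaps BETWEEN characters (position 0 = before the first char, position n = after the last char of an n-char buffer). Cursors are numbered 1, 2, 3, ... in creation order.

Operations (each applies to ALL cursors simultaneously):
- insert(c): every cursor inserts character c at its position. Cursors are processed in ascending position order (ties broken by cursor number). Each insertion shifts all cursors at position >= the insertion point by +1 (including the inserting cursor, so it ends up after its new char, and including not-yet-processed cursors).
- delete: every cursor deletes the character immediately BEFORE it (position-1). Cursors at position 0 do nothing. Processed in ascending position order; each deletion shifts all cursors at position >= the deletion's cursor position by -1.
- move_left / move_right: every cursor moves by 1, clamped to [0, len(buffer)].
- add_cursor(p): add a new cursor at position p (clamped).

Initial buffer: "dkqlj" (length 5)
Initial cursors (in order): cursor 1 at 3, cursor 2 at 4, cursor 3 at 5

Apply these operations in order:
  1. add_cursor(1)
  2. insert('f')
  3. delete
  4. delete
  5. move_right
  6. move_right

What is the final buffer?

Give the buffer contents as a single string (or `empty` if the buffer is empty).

After op 1 (add_cursor(1)): buffer="dkqlj" (len 5), cursors c4@1 c1@3 c2@4 c3@5, authorship .....
After op 2 (insert('f')): buffer="dfkqflfjf" (len 9), cursors c4@2 c1@5 c2@7 c3@9, authorship .4..1.2.3
After op 3 (delete): buffer="dkqlj" (len 5), cursors c4@1 c1@3 c2@4 c3@5, authorship .....
After op 4 (delete): buffer="k" (len 1), cursors c4@0 c1@1 c2@1 c3@1, authorship .
After op 5 (move_right): buffer="k" (len 1), cursors c1@1 c2@1 c3@1 c4@1, authorship .
After op 6 (move_right): buffer="k" (len 1), cursors c1@1 c2@1 c3@1 c4@1, authorship .

Answer: k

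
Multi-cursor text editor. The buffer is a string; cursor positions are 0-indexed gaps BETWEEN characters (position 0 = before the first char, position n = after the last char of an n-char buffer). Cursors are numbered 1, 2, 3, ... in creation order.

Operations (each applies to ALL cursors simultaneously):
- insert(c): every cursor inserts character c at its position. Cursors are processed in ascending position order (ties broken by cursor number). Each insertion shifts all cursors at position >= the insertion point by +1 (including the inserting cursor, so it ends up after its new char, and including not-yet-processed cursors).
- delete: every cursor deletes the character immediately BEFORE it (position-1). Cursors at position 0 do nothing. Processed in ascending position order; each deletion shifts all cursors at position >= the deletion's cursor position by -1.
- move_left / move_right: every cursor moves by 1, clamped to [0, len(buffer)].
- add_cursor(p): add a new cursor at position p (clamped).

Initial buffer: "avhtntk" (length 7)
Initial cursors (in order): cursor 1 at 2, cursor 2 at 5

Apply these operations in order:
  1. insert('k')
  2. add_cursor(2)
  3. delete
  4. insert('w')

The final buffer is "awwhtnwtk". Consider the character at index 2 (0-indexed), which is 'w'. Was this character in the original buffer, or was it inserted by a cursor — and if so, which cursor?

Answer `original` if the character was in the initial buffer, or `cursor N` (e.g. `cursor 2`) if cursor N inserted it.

After op 1 (insert('k')): buffer="avkhtnktk" (len 9), cursors c1@3 c2@7, authorship ..1...2..
After op 2 (add_cursor(2)): buffer="avkhtnktk" (len 9), cursors c3@2 c1@3 c2@7, authorship ..1...2..
After op 3 (delete): buffer="ahtntk" (len 6), cursors c1@1 c3@1 c2@4, authorship ......
After op 4 (insert('w')): buffer="awwhtnwtk" (len 9), cursors c1@3 c3@3 c2@7, authorship .13...2..
Authorship (.=original, N=cursor N): . 1 3 . . . 2 . .
Index 2: author = 3

Answer: cursor 3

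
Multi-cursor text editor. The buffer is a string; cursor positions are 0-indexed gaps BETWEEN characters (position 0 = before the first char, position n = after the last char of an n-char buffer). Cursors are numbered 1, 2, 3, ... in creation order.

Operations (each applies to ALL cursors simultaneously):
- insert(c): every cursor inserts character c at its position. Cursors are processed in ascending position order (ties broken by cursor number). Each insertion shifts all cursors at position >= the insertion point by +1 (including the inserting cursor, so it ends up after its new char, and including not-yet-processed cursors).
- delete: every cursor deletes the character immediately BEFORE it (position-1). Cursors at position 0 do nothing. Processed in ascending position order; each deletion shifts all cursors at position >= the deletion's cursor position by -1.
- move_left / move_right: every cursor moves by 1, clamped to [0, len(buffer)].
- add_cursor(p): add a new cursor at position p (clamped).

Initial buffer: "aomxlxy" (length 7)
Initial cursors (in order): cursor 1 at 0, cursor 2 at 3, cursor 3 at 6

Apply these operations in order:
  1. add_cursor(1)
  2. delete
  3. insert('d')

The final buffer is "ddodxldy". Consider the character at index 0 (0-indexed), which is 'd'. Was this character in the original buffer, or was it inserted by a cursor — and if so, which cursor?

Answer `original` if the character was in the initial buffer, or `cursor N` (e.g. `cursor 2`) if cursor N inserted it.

After op 1 (add_cursor(1)): buffer="aomxlxy" (len 7), cursors c1@0 c4@1 c2@3 c3@6, authorship .......
After op 2 (delete): buffer="oxly" (len 4), cursors c1@0 c4@0 c2@1 c3@3, authorship ....
After op 3 (insert('d')): buffer="ddodxldy" (len 8), cursors c1@2 c4@2 c2@4 c3@7, authorship 14.2..3.
Authorship (.=original, N=cursor N): 1 4 . 2 . . 3 .
Index 0: author = 1

Answer: cursor 1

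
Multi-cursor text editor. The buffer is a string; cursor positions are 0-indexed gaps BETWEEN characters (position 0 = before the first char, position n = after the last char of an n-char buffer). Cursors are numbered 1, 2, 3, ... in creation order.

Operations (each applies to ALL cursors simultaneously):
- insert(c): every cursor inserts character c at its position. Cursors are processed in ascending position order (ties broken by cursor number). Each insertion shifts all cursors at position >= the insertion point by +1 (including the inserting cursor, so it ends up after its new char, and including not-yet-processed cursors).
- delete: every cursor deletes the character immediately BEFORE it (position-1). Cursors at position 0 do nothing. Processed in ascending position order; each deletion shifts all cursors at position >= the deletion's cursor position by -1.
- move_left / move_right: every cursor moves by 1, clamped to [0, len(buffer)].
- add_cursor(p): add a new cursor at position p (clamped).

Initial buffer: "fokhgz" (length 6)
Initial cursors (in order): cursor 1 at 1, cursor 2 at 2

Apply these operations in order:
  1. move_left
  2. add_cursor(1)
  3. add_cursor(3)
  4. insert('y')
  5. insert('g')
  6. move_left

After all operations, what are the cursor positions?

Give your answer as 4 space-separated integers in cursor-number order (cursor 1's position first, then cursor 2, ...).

Answer: 1 6 6 10

Derivation:
After op 1 (move_left): buffer="fokhgz" (len 6), cursors c1@0 c2@1, authorship ......
After op 2 (add_cursor(1)): buffer="fokhgz" (len 6), cursors c1@0 c2@1 c3@1, authorship ......
After op 3 (add_cursor(3)): buffer="fokhgz" (len 6), cursors c1@0 c2@1 c3@1 c4@3, authorship ......
After op 4 (insert('y')): buffer="yfyyokyhgz" (len 10), cursors c1@1 c2@4 c3@4 c4@7, authorship 1.23..4...
After op 5 (insert('g')): buffer="ygfyyggokyghgz" (len 14), cursors c1@2 c2@7 c3@7 c4@11, authorship 11.2323..44...
After op 6 (move_left): buffer="ygfyyggokyghgz" (len 14), cursors c1@1 c2@6 c3@6 c4@10, authorship 11.2323..44...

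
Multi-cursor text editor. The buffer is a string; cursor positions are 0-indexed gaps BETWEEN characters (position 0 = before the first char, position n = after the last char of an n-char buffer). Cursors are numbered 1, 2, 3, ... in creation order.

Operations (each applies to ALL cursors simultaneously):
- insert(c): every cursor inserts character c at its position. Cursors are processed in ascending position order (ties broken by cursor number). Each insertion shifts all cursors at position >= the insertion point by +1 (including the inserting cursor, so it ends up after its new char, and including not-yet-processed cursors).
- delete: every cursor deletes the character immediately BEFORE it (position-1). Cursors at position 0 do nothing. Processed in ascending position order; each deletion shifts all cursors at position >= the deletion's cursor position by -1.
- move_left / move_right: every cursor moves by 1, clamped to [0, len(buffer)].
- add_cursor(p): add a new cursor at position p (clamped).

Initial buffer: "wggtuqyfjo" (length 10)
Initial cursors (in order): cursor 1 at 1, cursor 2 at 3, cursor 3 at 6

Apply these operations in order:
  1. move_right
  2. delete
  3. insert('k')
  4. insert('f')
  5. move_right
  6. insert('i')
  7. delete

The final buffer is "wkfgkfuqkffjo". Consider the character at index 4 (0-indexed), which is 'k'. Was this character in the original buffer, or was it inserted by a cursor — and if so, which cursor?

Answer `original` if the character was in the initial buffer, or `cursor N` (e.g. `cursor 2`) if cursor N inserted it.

After op 1 (move_right): buffer="wggtuqyfjo" (len 10), cursors c1@2 c2@4 c3@7, authorship ..........
After op 2 (delete): buffer="wguqfjo" (len 7), cursors c1@1 c2@2 c3@4, authorship .......
After op 3 (insert('k')): buffer="wkgkuqkfjo" (len 10), cursors c1@2 c2@4 c3@7, authorship .1.2..3...
After op 4 (insert('f')): buffer="wkfgkfuqkffjo" (len 13), cursors c1@3 c2@6 c3@10, authorship .11.22..33...
After op 5 (move_right): buffer="wkfgkfuqkffjo" (len 13), cursors c1@4 c2@7 c3@11, authorship .11.22..33...
After op 6 (insert('i')): buffer="wkfgikfuiqkffijo" (len 16), cursors c1@5 c2@9 c3@14, authorship .11.122.2.33.3..
After op 7 (delete): buffer="wkfgkfuqkffjo" (len 13), cursors c1@4 c2@7 c3@11, authorship .11.22..33...
Authorship (.=original, N=cursor N): . 1 1 . 2 2 . . 3 3 . . .
Index 4: author = 2

Answer: cursor 2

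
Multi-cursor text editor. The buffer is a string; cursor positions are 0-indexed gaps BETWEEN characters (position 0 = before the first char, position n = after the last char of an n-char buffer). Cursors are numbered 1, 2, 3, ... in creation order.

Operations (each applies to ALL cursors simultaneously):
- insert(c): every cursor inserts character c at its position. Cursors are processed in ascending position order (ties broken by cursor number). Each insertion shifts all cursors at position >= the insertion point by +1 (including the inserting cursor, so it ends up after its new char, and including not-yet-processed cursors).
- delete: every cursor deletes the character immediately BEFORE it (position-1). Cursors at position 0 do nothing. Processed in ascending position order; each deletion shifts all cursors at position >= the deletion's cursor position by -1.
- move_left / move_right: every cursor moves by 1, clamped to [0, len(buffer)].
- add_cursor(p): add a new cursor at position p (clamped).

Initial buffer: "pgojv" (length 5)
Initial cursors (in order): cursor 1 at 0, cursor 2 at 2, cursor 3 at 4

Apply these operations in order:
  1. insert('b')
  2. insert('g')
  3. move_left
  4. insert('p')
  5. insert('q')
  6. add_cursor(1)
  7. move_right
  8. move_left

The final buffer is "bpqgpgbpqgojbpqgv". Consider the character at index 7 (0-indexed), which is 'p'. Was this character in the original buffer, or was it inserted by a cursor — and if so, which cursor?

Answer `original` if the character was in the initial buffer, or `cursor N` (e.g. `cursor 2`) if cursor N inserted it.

Answer: cursor 2

Derivation:
After op 1 (insert('b')): buffer="bpgbojbv" (len 8), cursors c1@1 c2@4 c3@7, authorship 1..2..3.
After op 2 (insert('g')): buffer="bgpgbgojbgv" (len 11), cursors c1@2 c2@6 c3@10, authorship 11..22..33.
After op 3 (move_left): buffer="bgpgbgojbgv" (len 11), cursors c1@1 c2@5 c3@9, authorship 11..22..33.
After op 4 (insert('p')): buffer="bpgpgbpgojbpgv" (len 14), cursors c1@2 c2@7 c3@12, authorship 111..222..333.
After op 5 (insert('q')): buffer="bpqgpgbpqgojbpqgv" (len 17), cursors c1@3 c2@9 c3@15, authorship 1111..2222..3333.
After op 6 (add_cursor(1)): buffer="bpqgpgbpqgojbpqgv" (len 17), cursors c4@1 c1@3 c2@9 c3@15, authorship 1111..2222..3333.
After op 7 (move_right): buffer="bpqgpgbpqgojbpqgv" (len 17), cursors c4@2 c1@4 c2@10 c3@16, authorship 1111..2222..3333.
After op 8 (move_left): buffer="bpqgpgbpqgojbpqgv" (len 17), cursors c4@1 c1@3 c2@9 c3@15, authorship 1111..2222..3333.
Authorship (.=original, N=cursor N): 1 1 1 1 . . 2 2 2 2 . . 3 3 3 3 .
Index 7: author = 2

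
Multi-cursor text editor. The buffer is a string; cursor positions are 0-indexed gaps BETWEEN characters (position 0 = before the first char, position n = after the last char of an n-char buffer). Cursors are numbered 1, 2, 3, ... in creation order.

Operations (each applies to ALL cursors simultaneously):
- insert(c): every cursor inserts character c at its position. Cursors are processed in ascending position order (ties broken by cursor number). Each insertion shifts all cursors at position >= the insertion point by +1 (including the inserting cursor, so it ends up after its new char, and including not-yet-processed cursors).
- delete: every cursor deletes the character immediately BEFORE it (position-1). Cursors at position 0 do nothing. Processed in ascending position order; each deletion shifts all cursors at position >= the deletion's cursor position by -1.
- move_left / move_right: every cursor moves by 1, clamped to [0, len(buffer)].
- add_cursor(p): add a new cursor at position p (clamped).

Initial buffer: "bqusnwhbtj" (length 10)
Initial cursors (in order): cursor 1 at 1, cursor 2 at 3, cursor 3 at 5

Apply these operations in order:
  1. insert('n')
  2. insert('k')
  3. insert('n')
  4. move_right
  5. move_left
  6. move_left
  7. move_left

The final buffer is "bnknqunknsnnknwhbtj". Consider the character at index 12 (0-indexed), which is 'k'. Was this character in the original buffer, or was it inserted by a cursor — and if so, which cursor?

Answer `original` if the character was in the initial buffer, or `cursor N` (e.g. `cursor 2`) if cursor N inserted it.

After op 1 (insert('n')): buffer="bnqunsnnwhbtj" (len 13), cursors c1@2 c2@5 c3@8, authorship .1..2..3.....
After op 2 (insert('k')): buffer="bnkqunksnnkwhbtj" (len 16), cursors c1@3 c2@7 c3@11, authorship .11..22..33.....
After op 3 (insert('n')): buffer="bnknqunknsnnknwhbtj" (len 19), cursors c1@4 c2@9 c3@14, authorship .111..222..333.....
After op 4 (move_right): buffer="bnknqunknsnnknwhbtj" (len 19), cursors c1@5 c2@10 c3@15, authorship .111..222..333.....
After op 5 (move_left): buffer="bnknqunknsnnknwhbtj" (len 19), cursors c1@4 c2@9 c3@14, authorship .111..222..333.....
After op 6 (move_left): buffer="bnknqunknsnnknwhbtj" (len 19), cursors c1@3 c2@8 c3@13, authorship .111..222..333.....
After op 7 (move_left): buffer="bnknqunknsnnknwhbtj" (len 19), cursors c1@2 c2@7 c3@12, authorship .111..222..333.....
Authorship (.=original, N=cursor N): . 1 1 1 . . 2 2 2 . . 3 3 3 . . . . .
Index 12: author = 3

Answer: cursor 3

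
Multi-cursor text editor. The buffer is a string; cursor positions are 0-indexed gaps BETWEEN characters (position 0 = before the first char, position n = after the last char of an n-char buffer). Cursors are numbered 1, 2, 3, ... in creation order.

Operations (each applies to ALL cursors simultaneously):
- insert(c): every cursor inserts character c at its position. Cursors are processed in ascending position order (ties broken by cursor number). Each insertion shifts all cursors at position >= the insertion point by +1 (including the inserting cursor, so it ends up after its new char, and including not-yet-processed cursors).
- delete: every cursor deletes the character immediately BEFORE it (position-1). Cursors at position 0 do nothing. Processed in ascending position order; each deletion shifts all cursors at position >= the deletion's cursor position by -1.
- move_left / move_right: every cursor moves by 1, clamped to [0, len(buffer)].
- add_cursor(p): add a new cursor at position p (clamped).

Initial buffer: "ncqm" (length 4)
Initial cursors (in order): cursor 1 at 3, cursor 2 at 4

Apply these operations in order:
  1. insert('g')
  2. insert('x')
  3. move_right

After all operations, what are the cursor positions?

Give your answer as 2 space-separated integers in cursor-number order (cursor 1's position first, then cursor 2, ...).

Answer: 6 8

Derivation:
After op 1 (insert('g')): buffer="ncqgmg" (len 6), cursors c1@4 c2@6, authorship ...1.2
After op 2 (insert('x')): buffer="ncqgxmgx" (len 8), cursors c1@5 c2@8, authorship ...11.22
After op 3 (move_right): buffer="ncqgxmgx" (len 8), cursors c1@6 c2@8, authorship ...11.22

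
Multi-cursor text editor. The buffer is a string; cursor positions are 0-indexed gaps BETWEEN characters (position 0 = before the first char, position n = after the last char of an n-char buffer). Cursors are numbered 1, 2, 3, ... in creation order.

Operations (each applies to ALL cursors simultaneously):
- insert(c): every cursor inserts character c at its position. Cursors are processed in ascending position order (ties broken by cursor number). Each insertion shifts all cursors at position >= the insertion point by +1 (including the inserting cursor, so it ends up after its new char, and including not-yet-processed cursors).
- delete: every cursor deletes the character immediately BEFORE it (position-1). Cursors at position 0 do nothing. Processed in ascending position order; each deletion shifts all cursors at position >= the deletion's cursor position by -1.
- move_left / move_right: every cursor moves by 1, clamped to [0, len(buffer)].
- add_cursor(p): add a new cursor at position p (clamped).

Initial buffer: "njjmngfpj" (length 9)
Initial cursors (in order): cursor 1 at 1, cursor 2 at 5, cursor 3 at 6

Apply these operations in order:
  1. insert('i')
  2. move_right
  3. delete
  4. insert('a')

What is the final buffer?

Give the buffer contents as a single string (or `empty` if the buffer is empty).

After op 1 (insert('i')): buffer="nijjmnigifpj" (len 12), cursors c1@2 c2@7 c3@9, authorship .1....2.3...
After op 2 (move_right): buffer="nijjmnigifpj" (len 12), cursors c1@3 c2@8 c3@10, authorship .1....2.3...
After op 3 (delete): buffer="nijmniipj" (len 9), cursors c1@2 c2@6 c3@7, authorship .1...23..
After op 4 (insert('a')): buffer="niajmniaiapj" (len 12), cursors c1@3 c2@8 c3@10, authorship .11...2233..

Answer: niajmniaiapj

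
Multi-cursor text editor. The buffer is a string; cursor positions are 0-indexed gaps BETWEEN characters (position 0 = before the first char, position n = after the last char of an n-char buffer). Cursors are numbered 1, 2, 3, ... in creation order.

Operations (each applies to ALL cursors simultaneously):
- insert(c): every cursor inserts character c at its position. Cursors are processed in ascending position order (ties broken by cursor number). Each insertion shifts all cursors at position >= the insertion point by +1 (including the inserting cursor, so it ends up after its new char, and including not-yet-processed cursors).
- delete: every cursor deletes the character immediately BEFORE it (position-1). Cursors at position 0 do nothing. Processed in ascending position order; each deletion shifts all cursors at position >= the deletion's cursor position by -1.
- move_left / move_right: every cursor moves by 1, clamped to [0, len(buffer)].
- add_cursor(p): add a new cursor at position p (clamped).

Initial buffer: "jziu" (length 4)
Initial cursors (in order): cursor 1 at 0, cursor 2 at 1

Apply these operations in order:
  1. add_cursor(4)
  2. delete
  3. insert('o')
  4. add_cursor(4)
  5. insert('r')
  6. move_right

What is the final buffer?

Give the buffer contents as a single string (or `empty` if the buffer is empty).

Answer: oorrziror

Derivation:
After op 1 (add_cursor(4)): buffer="jziu" (len 4), cursors c1@0 c2@1 c3@4, authorship ....
After op 2 (delete): buffer="zi" (len 2), cursors c1@0 c2@0 c3@2, authorship ..
After op 3 (insert('o')): buffer="oozio" (len 5), cursors c1@2 c2@2 c3@5, authorship 12..3
After op 4 (add_cursor(4)): buffer="oozio" (len 5), cursors c1@2 c2@2 c4@4 c3@5, authorship 12..3
After op 5 (insert('r')): buffer="oorrziror" (len 9), cursors c1@4 c2@4 c4@7 c3@9, authorship 1212..433
After op 6 (move_right): buffer="oorrziror" (len 9), cursors c1@5 c2@5 c4@8 c3@9, authorship 1212..433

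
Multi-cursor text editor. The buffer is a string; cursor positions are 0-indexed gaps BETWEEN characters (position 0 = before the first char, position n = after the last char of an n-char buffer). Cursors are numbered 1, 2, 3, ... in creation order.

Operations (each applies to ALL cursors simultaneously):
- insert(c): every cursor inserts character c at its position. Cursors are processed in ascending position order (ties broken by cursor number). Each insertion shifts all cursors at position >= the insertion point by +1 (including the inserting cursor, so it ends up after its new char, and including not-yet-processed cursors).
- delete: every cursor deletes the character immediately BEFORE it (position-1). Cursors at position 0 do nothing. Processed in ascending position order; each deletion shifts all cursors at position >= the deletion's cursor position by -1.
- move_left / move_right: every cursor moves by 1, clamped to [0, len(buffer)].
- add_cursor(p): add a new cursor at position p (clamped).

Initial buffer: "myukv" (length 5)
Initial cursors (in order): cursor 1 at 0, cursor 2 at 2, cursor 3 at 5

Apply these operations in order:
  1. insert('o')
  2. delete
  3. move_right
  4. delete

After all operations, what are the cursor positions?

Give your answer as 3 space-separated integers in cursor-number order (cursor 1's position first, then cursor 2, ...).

Answer: 0 1 2

Derivation:
After op 1 (insert('o')): buffer="omyoukvo" (len 8), cursors c1@1 c2@4 c3@8, authorship 1..2...3
After op 2 (delete): buffer="myukv" (len 5), cursors c1@0 c2@2 c3@5, authorship .....
After op 3 (move_right): buffer="myukv" (len 5), cursors c1@1 c2@3 c3@5, authorship .....
After op 4 (delete): buffer="yk" (len 2), cursors c1@0 c2@1 c3@2, authorship ..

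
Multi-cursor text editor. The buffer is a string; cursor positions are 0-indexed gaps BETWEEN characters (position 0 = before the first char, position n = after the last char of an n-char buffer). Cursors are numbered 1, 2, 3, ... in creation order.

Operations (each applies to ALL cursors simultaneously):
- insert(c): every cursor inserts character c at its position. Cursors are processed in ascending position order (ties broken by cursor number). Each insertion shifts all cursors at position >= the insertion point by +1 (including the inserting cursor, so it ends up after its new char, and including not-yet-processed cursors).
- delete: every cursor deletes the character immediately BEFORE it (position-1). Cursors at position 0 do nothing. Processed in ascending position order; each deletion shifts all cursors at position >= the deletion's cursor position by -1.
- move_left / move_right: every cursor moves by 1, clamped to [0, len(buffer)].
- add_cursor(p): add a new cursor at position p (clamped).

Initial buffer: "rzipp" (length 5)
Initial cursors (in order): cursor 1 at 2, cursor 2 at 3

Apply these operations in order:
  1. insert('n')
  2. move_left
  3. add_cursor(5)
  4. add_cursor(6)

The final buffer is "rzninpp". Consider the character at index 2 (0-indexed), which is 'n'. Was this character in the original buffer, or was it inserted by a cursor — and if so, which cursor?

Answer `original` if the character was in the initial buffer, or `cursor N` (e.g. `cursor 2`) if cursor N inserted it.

After op 1 (insert('n')): buffer="rzninpp" (len 7), cursors c1@3 c2@5, authorship ..1.2..
After op 2 (move_left): buffer="rzninpp" (len 7), cursors c1@2 c2@4, authorship ..1.2..
After op 3 (add_cursor(5)): buffer="rzninpp" (len 7), cursors c1@2 c2@4 c3@5, authorship ..1.2..
After op 4 (add_cursor(6)): buffer="rzninpp" (len 7), cursors c1@2 c2@4 c3@5 c4@6, authorship ..1.2..
Authorship (.=original, N=cursor N): . . 1 . 2 . .
Index 2: author = 1

Answer: cursor 1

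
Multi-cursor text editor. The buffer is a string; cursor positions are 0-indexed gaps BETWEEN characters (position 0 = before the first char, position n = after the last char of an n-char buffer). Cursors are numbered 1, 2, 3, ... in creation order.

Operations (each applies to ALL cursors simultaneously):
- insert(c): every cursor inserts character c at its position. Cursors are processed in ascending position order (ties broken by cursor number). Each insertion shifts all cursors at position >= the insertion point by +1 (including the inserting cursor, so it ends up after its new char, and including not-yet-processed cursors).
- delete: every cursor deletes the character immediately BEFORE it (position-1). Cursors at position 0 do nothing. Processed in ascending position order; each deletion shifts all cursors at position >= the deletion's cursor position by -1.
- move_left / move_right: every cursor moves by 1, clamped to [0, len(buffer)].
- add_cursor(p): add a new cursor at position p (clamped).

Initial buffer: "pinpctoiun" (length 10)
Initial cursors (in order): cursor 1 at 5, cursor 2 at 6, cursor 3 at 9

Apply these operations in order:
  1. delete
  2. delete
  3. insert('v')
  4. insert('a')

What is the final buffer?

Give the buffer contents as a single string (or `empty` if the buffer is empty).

After op 1 (delete): buffer="pinpoin" (len 7), cursors c1@4 c2@4 c3@6, authorship .......
After op 2 (delete): buffer="pion" (len 4), cursors c1@2 c2@2 c3@3, authorship ....
After op 3 (insert('v')): buffer="pivvovn" (len 7), cursors c1@4 c2@4 c3@6, authorship ..12.3.
After op 4 (insert('a')): buffer="pivvaaovan" (len 10), cursors c1@6 c2@6 c3@9, authorship ..1212.33.

Answer: pivvaaovan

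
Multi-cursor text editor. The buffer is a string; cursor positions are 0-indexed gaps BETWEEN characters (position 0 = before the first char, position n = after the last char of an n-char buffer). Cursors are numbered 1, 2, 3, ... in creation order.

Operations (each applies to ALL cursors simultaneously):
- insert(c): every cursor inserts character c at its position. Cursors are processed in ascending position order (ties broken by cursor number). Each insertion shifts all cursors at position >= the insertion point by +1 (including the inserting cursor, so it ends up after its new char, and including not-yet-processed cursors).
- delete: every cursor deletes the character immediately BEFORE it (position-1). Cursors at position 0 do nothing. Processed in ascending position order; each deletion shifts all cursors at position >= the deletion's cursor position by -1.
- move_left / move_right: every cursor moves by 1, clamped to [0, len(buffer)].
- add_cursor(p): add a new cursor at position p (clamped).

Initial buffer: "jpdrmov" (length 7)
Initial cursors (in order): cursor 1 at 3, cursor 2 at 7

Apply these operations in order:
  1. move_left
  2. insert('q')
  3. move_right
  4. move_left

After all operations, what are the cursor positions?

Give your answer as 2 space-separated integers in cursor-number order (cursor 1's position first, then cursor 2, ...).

Answer: 3 8

Derivation:
After op 1 (move_left): buffer="jpdrmov" (len 7), cursors c1@2 c2@6, authorship .......
After op 2 (insert('q')): buffer="jpqdrmoqv" (len 9), cursors c1@3 c2@8, authorship ..1....2.
After op 3 (move_right): buffer="jpqdrmoqv" (len 9), cursors c1@4 c2@9, authorship ..1....2.
After op 4 (move_left): buffer="jpqdrmoqv" (len 9), cursors c1@3 c2@8, authorship ..1....2.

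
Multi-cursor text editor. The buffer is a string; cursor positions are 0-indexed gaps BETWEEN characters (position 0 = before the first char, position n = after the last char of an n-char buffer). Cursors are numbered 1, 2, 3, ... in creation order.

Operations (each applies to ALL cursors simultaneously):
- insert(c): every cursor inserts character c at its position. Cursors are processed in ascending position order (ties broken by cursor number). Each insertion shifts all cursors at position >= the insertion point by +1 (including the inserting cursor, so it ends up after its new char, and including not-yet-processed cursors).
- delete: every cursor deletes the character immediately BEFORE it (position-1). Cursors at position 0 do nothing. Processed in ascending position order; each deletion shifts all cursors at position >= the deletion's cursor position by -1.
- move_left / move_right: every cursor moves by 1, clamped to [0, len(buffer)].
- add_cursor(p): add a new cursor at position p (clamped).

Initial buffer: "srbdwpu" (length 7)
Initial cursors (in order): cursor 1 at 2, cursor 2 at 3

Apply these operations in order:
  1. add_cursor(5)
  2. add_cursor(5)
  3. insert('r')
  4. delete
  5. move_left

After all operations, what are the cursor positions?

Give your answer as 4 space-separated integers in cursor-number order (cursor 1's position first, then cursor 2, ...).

After op 1 (add_cursor(5)): buffer="srbdwpu" (len 7), cursors c1@2 c2@3 c3@5, authorship .......
After op 2 (add_cursor(5)): buffer="srbdwpu" (len 7), cursors c1@2 c2@3 c3@5 c4@5, authorship .......
After op 3 (insert('r')): buffer="srrbrdwrrpu" (len 11), cursors c1@3 c2@5 c3@9 c4@9, authorship ..1.2..34..
After op 4 (delete): buffer="srbdwpu" (len 7), cursors c1@2 c2@3 c3@5 c4@5, authorship .......
After op 5 (move_left): buffer="srbdwpu" (len 7), cursors c1@1 c2@2 c3@4 c4@4, authorship .......

Answer: 1 2 4 4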